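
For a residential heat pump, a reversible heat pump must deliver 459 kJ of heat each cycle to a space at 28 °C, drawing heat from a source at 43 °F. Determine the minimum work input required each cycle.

T_H = 28 °C → 28 + 273.15 = 301.15 K.
T_C = 43 °F → (43 − 32) × 5/9 = 6.11 °C = 279.26 K.
For a reversible heat pump, COP_HP = T_H/(T_H − T_C) = 301.15/21.89 = 13.7581.
W = Q_H/COP_HP = 459/13.7581 = 33.4 kJ.

W_in ≈ 33.4 kJ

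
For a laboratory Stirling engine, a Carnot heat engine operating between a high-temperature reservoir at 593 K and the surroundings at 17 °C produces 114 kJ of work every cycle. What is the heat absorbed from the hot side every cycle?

T_C = 17 °C → 17 + 273.15 = 290.15 K.
For a reversible engine, η = 1 − T_C/T_H = 1 − 290.15/593.00 = 0.5107.
Q_H = W/η = 114/0.5107 = 223 kJ.

Q_H ≈ 223 kJ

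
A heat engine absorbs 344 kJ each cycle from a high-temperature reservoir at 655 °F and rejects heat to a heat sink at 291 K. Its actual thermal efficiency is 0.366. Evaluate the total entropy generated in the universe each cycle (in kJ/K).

T_H = 655 °F → (655 − 32) × 5/9 = 346.11 °C = 619.26 K.
W = η·Q_H = 0.366 × 344 = 125.9 kJ, so Q_C = Q_H − W = 218.1 kJ.
Reservoir entropy changes: ΔS_H = −Q_H/T_H = −344/619.26 = -0.5555 kJ/K and ΔS_C = +Q_C/T_C = 218.1/291.00 = 0.7495 kJ/K.
ΔS_univ = −Q_H/T_H + Q_C/T_C = 0.194 kJ/K (> 0, since η = 0.366 < η_Carnot = 0.530).

ΔS_univ ≈ 0.194 kJ/K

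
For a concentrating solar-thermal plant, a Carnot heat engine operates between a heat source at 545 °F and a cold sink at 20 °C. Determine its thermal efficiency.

T_H = 545 °F → (545 − 32) × 5/9 = 285.00 °C = 558.15 K.
T_C = 20 °C → 20 + 273.15 = 293.15 K.
η_rev = 1 − T_C/T_H = 1 − 293.15/558.15 = 0.475.

η ≈ 0.475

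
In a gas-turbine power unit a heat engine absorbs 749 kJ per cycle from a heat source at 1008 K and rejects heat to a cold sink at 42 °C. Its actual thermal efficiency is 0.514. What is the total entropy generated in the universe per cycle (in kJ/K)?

T_C = 42 °C → 42 + 273.15 = 315.15 K.
W = η·Q_H = 0.514 × 749 = 385.0 kJ, so Q_C = Q_H − W = 364.0 kJ.
Reservoir entropy changes: ΔS_H = −Q_H/T_H = −749/1008.00 = -0.7431 kJ/K and ΔS_C = +Q_C/T_C = 364.0/315.15 = 1.155 kJ/K.
ΔS_univ = −Q_H/T_H + Q_C/T_C = 0.412 kJ/K (> 0, since η = 0.514 < η_Carnot = 0.687).

ΔS_univ ≈ 0.412 kJ/K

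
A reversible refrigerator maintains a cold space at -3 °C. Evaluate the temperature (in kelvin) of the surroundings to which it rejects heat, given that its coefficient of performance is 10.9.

T_C = -3 °C → -3 + 273.15 = 270.15 K.
COP_R = T_C/(T_H − T_C) ⇒ T_H = T_C·(1 + 1/COP_R) = 270.15 × (1 + 1/10.9) = 295 K.

T_H ≈ 295 K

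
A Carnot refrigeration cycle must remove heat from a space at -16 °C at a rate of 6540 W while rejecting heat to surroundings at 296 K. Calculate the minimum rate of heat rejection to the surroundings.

Q̇_H ≈ 7530 W

T_C = -16 °C → -16 + 273.15 = 257.15 K.
For a reversible cycle Q_H/Q_C = T_H/T_C, so Q_H = Q_C·T_H/T_C = 6540 × 296.00/257.15 = 7530 W.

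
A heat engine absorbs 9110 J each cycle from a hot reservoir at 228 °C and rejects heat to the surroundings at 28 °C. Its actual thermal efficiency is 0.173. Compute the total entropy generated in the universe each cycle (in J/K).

ΔS_univ ≈ 6.84 J/K

T_H = 228 °C → 228 + 273.15 = 501.15 K.
T_C = 28 °C → 28 + 273.15 = 301.15 K.
W = η·Q_H = 0.173 × 9110 = 1576 J, so Q_C = Q_H − W = 7534 J.
Entropy balance on the reservoirs: −Q_H/T_H = -18.18 J/K, +Q_C/T_C = 25.02 J/K.
ΔS_univ = −Q_H/T_H + Q_C/T_C = 6.84 J/K (> 0, since η = 0.173 < η_Carnot = 0.399).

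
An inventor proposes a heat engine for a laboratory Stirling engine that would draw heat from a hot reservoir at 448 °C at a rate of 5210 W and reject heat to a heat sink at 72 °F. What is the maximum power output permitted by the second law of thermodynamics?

T_H = 448 °C → 448 + 273.15 = 721.15 K.
T_C = 72 °F → (72 − 32) × 5/9 = 22.22 °C = 295.37 K.
By the Carnot theorem, η_max = 1 − T_C/T_H = 1 − 295.37/721.15 = 0.5904.
W_max = η_max · Q_H = 0.5904 × 5210 = 3080 W.

Ẇ_max ≈ 3080 W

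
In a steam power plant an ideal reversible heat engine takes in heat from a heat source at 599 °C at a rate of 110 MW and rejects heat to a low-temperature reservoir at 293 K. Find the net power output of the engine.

Ẇ ≈ 73.0 MW

T_H = 599 °C → 599 + 273.15 = 872.15 K.
η_rev = 1 − T_C/T_H = 1 − 293.00/872.15 = 0.6640.
W = η·Q_H = 0.6640 × 110 = 73.0 MW.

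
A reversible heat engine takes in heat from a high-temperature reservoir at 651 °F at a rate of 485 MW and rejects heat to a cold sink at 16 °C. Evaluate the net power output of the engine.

T_H = 651 °F → (651 − 32) × 5/9 = 343.89 °C = 617.04 K.
T_C = 16 °C → 16 + 273.15 = 289.15 K.
For a reversible engine, η = 1 − T_C/T_H = 1 − 289.15/617.04 = 0.5314.
W = η·Q_H = 0.5314 × 485 = 257.7 MW.

Ẇ ≈ 257.7 MW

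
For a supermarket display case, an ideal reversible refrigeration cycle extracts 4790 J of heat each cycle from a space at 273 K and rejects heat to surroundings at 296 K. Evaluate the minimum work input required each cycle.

W_in ≈ 404 J

For a reversible refrigerator, COP_R = T_C/(T_H − T_C) = 273.00/23.00 = 11.8696.
W = Q_C/COP_R = 4790/11.8696 = 404 J.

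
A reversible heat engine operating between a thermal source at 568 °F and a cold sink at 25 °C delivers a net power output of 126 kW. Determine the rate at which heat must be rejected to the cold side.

Q̇_C ≈ 138 kW

T_H = 568 °F → (568 − 32) × 5/9 = 297.78 °C = 570.93 K.
T_C = 25 °C → 25 + 273.15 = 298.15 K.
The Carnot efficiency is η = 1 − T_C/T_H = 1 − 298.15/570.93 = 0.4778.
Since Q_C/Q_H = T_C/T_H and Q_H = W/η, Q_C = W·T_C/(T_H − T_C) = 126 × 298.15/272.78 = 138 kW.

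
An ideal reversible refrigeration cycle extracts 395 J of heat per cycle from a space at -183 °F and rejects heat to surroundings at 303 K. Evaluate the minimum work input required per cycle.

T_C = -183 °F → (-183 − 32) × 5/9 = -119.44 °C = 153.71 K.
Carnot COP: COP_R = T_C/(T_H − T_C) = 153.71/149.29 = 1.0295.
W = Q_C/COP_R = 395/1.0295 = 383.7 J.

W_in ≈ 383.7 J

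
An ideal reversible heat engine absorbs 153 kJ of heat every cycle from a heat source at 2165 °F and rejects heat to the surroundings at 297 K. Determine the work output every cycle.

W ≈ 122 kJ

T_H = 2165 °F → (2165 − 32) × 5/9 = 1185.00 °C = 1458.15 K.
η_rev = 1 − T_C/T_H = 1 − 297.00/1458.15 = 0.7963.
W = η·Q_H = 0.7963 × 153 = 122 kJ.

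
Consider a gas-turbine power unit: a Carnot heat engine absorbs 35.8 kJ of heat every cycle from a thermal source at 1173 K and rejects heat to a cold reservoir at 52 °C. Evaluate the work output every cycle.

W ≈ 25.9 kJ

T_C = 52 °C → 52 + 273.15 = 325.15 K.
Carnot efficiency: η = 1 − T_C/T_H = 1 − 325.15/1173.00 = 0.7228.
W = η·Q_H = 0.7228 × 35.8 = 25.9 kJ.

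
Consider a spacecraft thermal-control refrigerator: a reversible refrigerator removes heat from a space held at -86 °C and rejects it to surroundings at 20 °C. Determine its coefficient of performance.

T_H = 20 °C → 20 + 273.15 = 293.15 K.
T_C = -86 °C → -86 + 273.15 = 187.15 K.
COP_R = T_C/(T_H − T_C) = 187.15/(293.15 − 187.15) = 1.766.

COP_R ≈ 1.766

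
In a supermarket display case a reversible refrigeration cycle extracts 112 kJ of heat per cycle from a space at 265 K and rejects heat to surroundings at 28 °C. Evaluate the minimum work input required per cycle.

T_H = 28 °C → 28 + 273.15 = 301.15 K.
Carnot COP: COP_R = T_C/(T_H − T_C) = 265.00/36.15 = 7.3306.
W = Q_C/COP_R = 112/7.3306 = 15.28 kJ.

W_in ≈ 15.28 kJ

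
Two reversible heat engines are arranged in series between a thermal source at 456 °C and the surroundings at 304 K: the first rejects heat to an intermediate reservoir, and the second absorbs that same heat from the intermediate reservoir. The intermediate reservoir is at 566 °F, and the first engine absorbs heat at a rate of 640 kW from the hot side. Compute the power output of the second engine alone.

Ẇ₂ ≈ 233 kW

T_H = 456 °C → 456 + 273.15 = 729.15 K.
T_m = 566 °F → (566 − 32) × 5/9 = 296.67 °C = 569.82 K.
Heat entering the second stage: Q_m = Q_H·(T_m/T_H) = 640 × 569.82/729.15 = 500 kW.
Second-stage efficiency η₂ = 1 − T_C/T_m = 1 − 304.00/569.82 = 0.4665, so W₂ = η₂·Q_m = 233 kW.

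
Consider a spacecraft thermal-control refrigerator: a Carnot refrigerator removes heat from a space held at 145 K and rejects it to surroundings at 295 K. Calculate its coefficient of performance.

The reversible coefficient of performance is COP_R = T_C/(T_H − T_C) = 145.00/(295.00 − 145.00) = 0.967.

COP_R ≈ 0.967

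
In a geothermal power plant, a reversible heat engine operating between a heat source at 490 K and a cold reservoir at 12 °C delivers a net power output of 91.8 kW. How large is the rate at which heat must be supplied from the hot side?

T_C = 12 °C → 12 + 273.15 = 285.15 K.
For a reversible engine, η = 1 − T_C/T_H = 1 − 285.15/490.00 = 0.4181.
Q_H = W/η = 91.8/0.4181 = 220 kW.

Q̇_H ≈ 220 kW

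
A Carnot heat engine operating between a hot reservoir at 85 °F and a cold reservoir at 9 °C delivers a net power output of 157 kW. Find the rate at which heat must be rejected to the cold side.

Q̇_C ≈ 2170 kW

T_H = 85 °F → (85 − 32) × 5/9 = 29.44 °C = 302.59 K.
T_C = 9 °C → 9 + 273.15 = 282.15 K.
Since the cycle is reversible, η = 1 − T_C/T_H = 1 − 282.15/302.59 = 0.0676.
Since Q_C/Q_H = T_C/T_H and Q_H = W/η, Q_C = W·T_C/(T_H − T_C) = 157 × 282.15/20.44 = 2170 kW.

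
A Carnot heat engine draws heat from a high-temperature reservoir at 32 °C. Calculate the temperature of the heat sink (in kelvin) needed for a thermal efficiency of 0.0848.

T_C ≈ 279 K

T_H = 32 °C → 32 + 273.15 = 305.15 K.
From η = 1 − T_C/T_H, T_C = T_H·(1 − η) = 305.15 × (1 − 0.0848) = 279 K.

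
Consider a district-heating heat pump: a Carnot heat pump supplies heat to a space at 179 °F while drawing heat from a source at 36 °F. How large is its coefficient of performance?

T_H = 179 °F → (179 − 32) × 5/9 = 81.67 °C = 354.82 K.
T_C = 36 °F → (36 − 32) × 5/9 = 2.22 °C = 275.37 K.
The Carnot heat-pump COP is COP_HP = T_H/(T_H − T_C) = 354.82/(354.82 − 275.37) = 4.466.

COP_HP ≈ 4.466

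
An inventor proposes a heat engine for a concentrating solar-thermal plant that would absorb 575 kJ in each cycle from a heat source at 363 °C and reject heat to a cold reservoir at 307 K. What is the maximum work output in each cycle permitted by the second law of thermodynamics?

W_max ≈ 297.5 kJ

T_H = 363 °C → 363 + 273.15 = 636.15 K.
By the Carnot theorem, η_max = 1 − T_C/T_H = 1 − 307.00/636.15 = 0.5174.
W_max = η_max · Q_H = 0.5174 × 575 = 297.5 kJ.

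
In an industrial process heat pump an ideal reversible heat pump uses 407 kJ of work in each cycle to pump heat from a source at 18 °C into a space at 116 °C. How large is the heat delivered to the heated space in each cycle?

Q_H ≈ 1620 kJ

T_H = 116 °C → 116 + 273.15 = 389.15 K.
T_C = 18 °C → 18 + 273.15 = 291.15 K.
For a reversible heat pump, COP_HP = T_H/(T_H − T_C) = 389.15/98.00 = 3.9709.
Q_H = COP_HP · W = 3.9709 × 407 = 1620 kJ.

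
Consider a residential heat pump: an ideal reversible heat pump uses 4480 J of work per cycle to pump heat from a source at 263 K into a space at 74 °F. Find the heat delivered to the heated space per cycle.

Q_H ≈ 39700 J

T_H = 74 °F → (74 − 32) × 5/9 = 23.33 °C = 296.48 K.
For a reversible heat pump, COP_HP = T_H/(T_H − T_C) = 296.48/33.48 = 8.8547.
Q_H = COP_HP · W = 8.8547 × 4480 = 39700 J.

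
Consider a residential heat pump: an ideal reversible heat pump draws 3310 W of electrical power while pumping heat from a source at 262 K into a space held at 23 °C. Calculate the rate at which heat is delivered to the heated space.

Q̇_H ≈ 28700 W

T_H = 23 °C → 23 + 273.15 = 296.15 K.
The Carnot heat-pump COP is COP_HP = T_H/(T_H − T_C) = 296.15/34.15 = 8.6720.
Q_H = COP_HP · W = 8.6720 × 3310 = 28700 W.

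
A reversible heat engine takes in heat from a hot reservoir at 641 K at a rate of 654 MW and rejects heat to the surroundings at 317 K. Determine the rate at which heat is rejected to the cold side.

Carnot efficiency: η = 1 − T_C/T_H = 1 − 317.00/641.00 = 0.5055.
For a reversible cycle Q_C/Q_H = T_C/T_H, so Q_C = 654 × 317.00/641.00 = 323.4 MW.

Q̇_C ≈ 323.4 MW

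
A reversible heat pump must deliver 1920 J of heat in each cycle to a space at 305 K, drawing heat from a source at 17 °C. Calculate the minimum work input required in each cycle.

T_C = 17 °C → 17 + 273.15 = 290.15 K.
COP_HP = T_H/(T_H − T_C) = 305.00/14.85 = 20.5387.
W = Q_H/COP_HP = 1920/20.5387 = 93.48 J.

W_in ≈ 93.48 J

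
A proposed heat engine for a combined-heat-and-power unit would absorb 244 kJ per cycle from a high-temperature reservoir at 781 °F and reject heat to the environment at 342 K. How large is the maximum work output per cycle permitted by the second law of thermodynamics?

T_H = 781 °F → (781 − 32) × 5/9 = 416.11 °C = 689.26 K.
The upper bound on efficiency is η_max = 1 − T_C/T_H = 1 − 342.00/689.26 = 0.5038.
W_max = η_max · Q_H = 0.5038 × 244 = 123 kJ.

W_max ≈ 123 kJ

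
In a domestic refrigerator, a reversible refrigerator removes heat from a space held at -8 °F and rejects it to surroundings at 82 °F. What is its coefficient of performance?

T_H = 82 °F → (82 − 32) × 5/9 = 27.78 °C = 300.93 K.
T_C = -8 °F → (-8 − 32) × 5/9 = -22.22 °C = 250.93 K.
The reversible coefficient of performance is COP_R = T_C/(T_H − T_C) = 250.93/(300.93 − 250.93) = 5.02.

COP_R ≈ 5.02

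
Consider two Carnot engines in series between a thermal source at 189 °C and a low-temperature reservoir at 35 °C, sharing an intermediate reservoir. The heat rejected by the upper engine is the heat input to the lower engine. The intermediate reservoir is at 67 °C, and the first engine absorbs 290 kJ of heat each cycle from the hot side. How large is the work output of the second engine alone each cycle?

T_H = 189 °C → 189 + 273.15 = 462.15 K.
T_C = 35 °C → 35 + 273.15 = 308.15 K.
T_m = 67 °C → 67 + 273.15 = 340.15 K.
Heat entering the second stage: Q_m = Q_H·(T_m/T_H) = 290 × 340.15/462.15 = 213.4 kJ.
Second-stage efficiency η₂ = 1 − T_C/T_m = 1 − 308.15/340.15 = 0.0941, so W₂ = η₂·Q_m = 20.08 kJ.

W₂ ≈ 20.08 kJ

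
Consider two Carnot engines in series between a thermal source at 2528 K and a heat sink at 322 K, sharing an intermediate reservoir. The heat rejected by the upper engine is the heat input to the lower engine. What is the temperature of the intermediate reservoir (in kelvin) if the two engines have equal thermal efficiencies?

T_m ≈ 902 K

Equal efficiencies require 1 − T_m/T_H = 1 − T_C/T_m, i.e. T_m/T_H = T_C/T_m, so T_m = √(T_H·T_C) = √(2528.00 × 322.00) = 902 K.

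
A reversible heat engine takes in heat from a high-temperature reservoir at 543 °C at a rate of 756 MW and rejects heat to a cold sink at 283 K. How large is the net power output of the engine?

T_H = 543 °C → 543 + 273.15 = 816.15 K.
η_rev = 1 − T_C/T_H = 1 − 283.00/816.15 = 0.6533.
W = η·Q_H = 0.6533 × 756 = 494 MW.

Ẇ ≈ 494 MW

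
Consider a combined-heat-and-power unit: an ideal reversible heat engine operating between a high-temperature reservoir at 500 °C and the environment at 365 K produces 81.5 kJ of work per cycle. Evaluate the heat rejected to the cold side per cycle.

T_H = 500 °C → 500 + 273.15 = 773.15 K.
η_rev = 1 − T_C/T_H = 1 − 365.00/773.15 = 0.5279.
Since Q_C/Q_H = T_C/T_H and Q_H = W/η, Q_C = W·T_C/(T_H − T_C) = 81.5 × 365.00/408.15 = 72.9 kJ.

Q_C ≈ 72.9 kJ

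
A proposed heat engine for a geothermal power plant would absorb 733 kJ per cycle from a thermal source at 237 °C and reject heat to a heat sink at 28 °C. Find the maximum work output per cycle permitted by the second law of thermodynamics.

W_max ≈ 300.3 kJ

T_H = 237 °C → 237 + 273.15 = 510.15 K.
T_C = 28 °C → 28 + 273.15 = 301.15 K.
The second-law ceiling is the Carnot efficiency, η_max = 1 − T_C/T_H = 1 − 301.15/510.15 = 0.4097.
W_max = η_max · Q_H = 0.4097 × 733 = 300.3 kJ.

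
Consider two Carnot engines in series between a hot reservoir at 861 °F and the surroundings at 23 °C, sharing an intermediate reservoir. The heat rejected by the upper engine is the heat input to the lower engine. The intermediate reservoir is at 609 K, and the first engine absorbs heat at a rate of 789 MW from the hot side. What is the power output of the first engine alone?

T_H = 861 °F → (861 − 32) × 5/9 = 460.56 °C = 733.71 K.
T_C = 23 °C → 23 + 273.15 = 296.15 K.
First-stage efficiency η₁ = 1 − T_m/T_H = 1 − 609.00/733.71 = 0.1700.
W₁ = η₁·Q_H = 0.1700 × 789 = 134 MW.

Ẇ₁ ≈ 134 MW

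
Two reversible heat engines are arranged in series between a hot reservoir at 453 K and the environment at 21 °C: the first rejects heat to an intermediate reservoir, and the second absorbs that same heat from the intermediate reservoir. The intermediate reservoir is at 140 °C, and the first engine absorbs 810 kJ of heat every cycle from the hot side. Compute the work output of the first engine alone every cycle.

W₁ ≈ 71.3 kJ

T_C = 21 °C → 21 + 273.15 = 294.15 K.
T_m = 140 °C → 140 + 273.15 = 413.15 K.
First-stage efficiency η₁ = 1 − T_m/T_H = 1 − 413.15/453.00 = 0.0880.
W₁ = η₁·Q_H = 0.0880 × 810 = 71.3 kJ.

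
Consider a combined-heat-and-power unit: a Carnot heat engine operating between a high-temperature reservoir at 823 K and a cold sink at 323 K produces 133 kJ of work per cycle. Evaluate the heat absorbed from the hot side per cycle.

Since the cycle is reversible, η = 1 − T_C/T_H = 1 − 323.00/823.00 = 0.6075.
Q_H = W/η = 133/0.6075 = 219 kJ.

Q_H ≈ 219 kJ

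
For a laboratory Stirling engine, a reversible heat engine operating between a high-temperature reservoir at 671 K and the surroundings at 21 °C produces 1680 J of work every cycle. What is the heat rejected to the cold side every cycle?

Q_C ≈ 1310 J

T_C = 21 °C → 21 + 273.15 = 294.15 K.
Carnot efficiency: η = 1 − T_C/T_H = 1 − 294.15/671.00 = 0.5616.
Since Q_C/Q_H = T_C/T_H and Q_H = W/η, Q_C = W·T_C/(T_H − T_C) = 1680 × 294.15/376.85 = 1310 J.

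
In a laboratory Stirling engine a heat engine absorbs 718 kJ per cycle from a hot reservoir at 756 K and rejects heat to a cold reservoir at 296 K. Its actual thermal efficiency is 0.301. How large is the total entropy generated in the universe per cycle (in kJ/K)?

W = η·Q_H = 0.301 × 718 = 216.1 kJ, so Q_C = Q_H − W = 501.9 kJ.
Reservoir entropy changes: ΔS_H = −Q_H/T_H = −718/756.00 = -0.9497 kJ/K and ΔS_C = +Q_C/T_C = 501.9/296.00 = 1.696 kJ/K.
ΔS_univ = −Q_H/T_H + Q_C/T_C = 0.746 kJ/K (> 0, since η = 0.301 < η_Carnot = 0.608).

ΔS_univ ≈ 0.746 kJ/K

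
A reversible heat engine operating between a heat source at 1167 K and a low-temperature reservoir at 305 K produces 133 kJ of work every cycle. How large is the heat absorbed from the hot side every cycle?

Q_H ≈ 180 kJ

Since the cycle is reversible, η = 1 − T_C/T_H = 1 − 305.00/1167.00 = 0.7386.
Q_H = W/η = 133/0.7386 = 180 kJ.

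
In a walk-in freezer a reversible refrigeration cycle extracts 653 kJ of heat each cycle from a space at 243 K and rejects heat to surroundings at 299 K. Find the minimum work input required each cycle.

W_in ≈ 150.5 kJ

COP_R = T_C/(T_H − T_C) = 243.00/56.00 = 4.3393.
W = Q_C/COP_R = 653/4.3393 = 150.5 kJ.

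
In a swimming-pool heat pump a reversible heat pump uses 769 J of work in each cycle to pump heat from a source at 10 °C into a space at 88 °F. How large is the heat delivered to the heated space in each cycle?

Q_H ≈ 11080 J

T_H = 88 °F → (88 − 32) × 5/9 = 31.11 °C = 304.26 K.
T_C = 10 °C → 10 + 273.15 = 283.15 K.
The Carnot heat-pump COP is COP_HP = T_H/(T_H − T_C) = 304.26/21.11 = 14.4124.
Q_H = COP_HP · W = 14.4124 × 769 = 11080 J.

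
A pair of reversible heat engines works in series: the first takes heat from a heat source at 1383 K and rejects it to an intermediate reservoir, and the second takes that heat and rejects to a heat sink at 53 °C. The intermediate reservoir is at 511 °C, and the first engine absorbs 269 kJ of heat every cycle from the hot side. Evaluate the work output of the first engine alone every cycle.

T_C = 53 °C → 53 + 273.15 = 326.15 K.
T_m = 511 °C → 511 + 273.15 = 784.15 K.
First-stage efficiency η₁ = 1 − T_m/T_H = 1 − 784.15/1383.00 = 0.4330.
W₁ = η₁·Q_H = 0.4330 × 269 = 116 kJ.

W₁ ≈ 116 kJ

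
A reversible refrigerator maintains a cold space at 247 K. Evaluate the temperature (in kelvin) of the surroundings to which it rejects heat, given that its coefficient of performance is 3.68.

T_H ≈ 314.1 K

COP_R = T_C/(T_H − T_C) ⇒ T_H = T_C·(1 + 1/COP_R) = 247.00 × (1 + 1/3.68) = 314.1 K.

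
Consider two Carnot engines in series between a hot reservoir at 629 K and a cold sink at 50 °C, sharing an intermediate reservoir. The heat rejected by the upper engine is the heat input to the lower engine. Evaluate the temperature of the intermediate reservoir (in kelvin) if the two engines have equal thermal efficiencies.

T_C = 50 °C → 50 + 273.15 = 323.15 K.
Equal efficiencies require 1 − T_m/T_H = 1 − T_C/T_m, i.e. T_m/T_H = T_C/T_m, so T_m = √(T_H·T_C) = √(629.00 × 323.15) = 451 K.

T_m ≈ 451 K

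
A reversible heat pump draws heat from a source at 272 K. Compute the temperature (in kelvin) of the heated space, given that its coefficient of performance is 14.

COP_HP = T_H/(T_H − T_C) ⇒ T_H = T_C·COP_HP/(COP_HP − 1) = 272.00 × 14/(14 − 1) = 293 K.

T_H ≈ 293 K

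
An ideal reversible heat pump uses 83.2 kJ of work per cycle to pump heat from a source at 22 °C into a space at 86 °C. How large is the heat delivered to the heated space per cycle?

T_H = 86 °C → 86 + 273.15 = 359.15 K.
T_C = 22 °C → 22 + 273.15 = 295.15 K.
COP_HP = T_H/(T_H − T_C) = 359.15/64.00 = 5.6117.
Q_H = COP_HP · W = 5.6117 × 83.2 = 466.9 kJ.

Q_H ≈ 466.9 kJ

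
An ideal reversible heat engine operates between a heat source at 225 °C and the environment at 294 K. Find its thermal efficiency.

T_H = 225 °C → 225 + 273.15 = 498.15 K.
The Carnot efficiency is η = 1 − T_C/T_H = 1 − 294.00/498.15 = 0.410.

η ≈ 0.410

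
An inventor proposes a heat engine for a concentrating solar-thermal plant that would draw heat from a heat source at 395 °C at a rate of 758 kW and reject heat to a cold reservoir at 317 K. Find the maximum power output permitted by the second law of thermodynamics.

T_H = 395 °C → 395 + 273.15 = 668.15 K.
No engine can exceed the Carnot limit: η_max = 1 − T_C/T_H = 1 − 317.00/668.15 = 0.5256.
W_max = η_max · Q_H = 0.5256 × 758 = 398.4 kW.

Ẇ_max ≈ 398.4 kW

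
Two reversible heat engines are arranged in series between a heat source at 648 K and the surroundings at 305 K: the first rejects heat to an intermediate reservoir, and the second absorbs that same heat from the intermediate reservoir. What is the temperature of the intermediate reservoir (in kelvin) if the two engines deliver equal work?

For reversible stages Q_m = Q_H·(T_m/T_H). Setting W₁ = Q_H(1 − T_m/T_H) equal to W₂ = Q_m(1 − T_C/T_m) = Q_H·(T_m − T_C)/T_H gives T_H − T_m = T_m − T_C, so T_m = (T_H + T_C)/2 = (648.00 + 305.00)/2 = 476.5 K.

T_m ≈ 476.5 K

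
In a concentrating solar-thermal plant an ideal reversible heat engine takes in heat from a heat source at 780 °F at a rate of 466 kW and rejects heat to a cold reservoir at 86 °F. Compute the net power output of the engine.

T_H = 780 °F → (780 − 32) × 5/9 = 415.56 °C = 688.71 K.
T_C = 86 °F → (86 − 32) × 5/9 = 30.00 °C = 303.15 K.
Carnot efficiency: η = 1 − T_C/T_H = 1 − 303.15/688.71 = 0.5598.
W = η·Q_H = 0.5598 × 466 = 260.9 kW.

Ẇ ≈ 260.9 kW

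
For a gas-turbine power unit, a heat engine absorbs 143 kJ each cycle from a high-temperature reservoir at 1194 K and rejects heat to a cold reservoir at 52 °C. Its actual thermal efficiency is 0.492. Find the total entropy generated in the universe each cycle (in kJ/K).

T_C = 52 °C → 52 + 273.15 = 325.15 K.
W = η·Q_H = 0.492 × 143 = 70.36 kJ, so Q_C = Q_H − W = 72.64 kJ.
Entropy balance on the reservoirs: −Q_H/T_H = -0.1198 kJ/K, +Q_C/T_C = 0.2234 kJ/K.
ΔS_univ = −Q_H/T_H + Q_C/T_C = 0.104 kJ/K (> 0, since η = 0.492 < η_Carnot = 0.728).

ΔS_univ ≈ 0.104 kJ/K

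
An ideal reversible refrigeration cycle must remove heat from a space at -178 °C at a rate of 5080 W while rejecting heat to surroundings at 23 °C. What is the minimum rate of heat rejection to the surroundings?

Q̇_H ≈ 15800 W

T_H = 23 °C → 23 + 273.15 = 296.15 K.
T_C = -178 °C → -178 + 273.15 = 95.15 K.
For a reversible cycle Q_H/Q_C = T_H/T_C, so Q_H = Q_C·T_H/T_C = 5080 × 296.15/95.15 = 15800 W.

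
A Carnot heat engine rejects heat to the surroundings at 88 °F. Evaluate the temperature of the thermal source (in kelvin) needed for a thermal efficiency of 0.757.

T_C = 88 °F → (88 − 32) × 5/9 = 31.11 °C = 304.26 K.
From η = 1 − T_C/T_H, solving for T_H gives T_H = T_C/(1 − η) = 304.26/(1 − 0.757) = 1250 K.

T_H ≈ 1250 K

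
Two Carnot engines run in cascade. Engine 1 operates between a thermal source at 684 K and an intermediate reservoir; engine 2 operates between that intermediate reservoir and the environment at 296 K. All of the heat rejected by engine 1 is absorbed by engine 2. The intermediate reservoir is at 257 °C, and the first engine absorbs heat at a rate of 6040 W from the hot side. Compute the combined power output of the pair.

Two reversible stages in series are equivalent to a single Carnot engine between T_H and T_C, so η_total = 1 − T_C/T_H = 1 − 296.00/684.00 = 0.5673.
W_total = η_total · Q_H = 0.5673 × 6040 = 3430 W.

Ẇ_total ≈ 3430 W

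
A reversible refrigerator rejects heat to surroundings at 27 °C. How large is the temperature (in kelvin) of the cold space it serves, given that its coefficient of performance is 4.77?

T_C ≈ 248 K

T_H = 27 °C → 27 + 273.15 = 300.15 K.
COP_R = T_C/(T_H − T_C) ⇒ T_C = T_H·COP_R/(1 + COP_R) = 300.15 × 4.77/(1 + 4.77) = 248 K.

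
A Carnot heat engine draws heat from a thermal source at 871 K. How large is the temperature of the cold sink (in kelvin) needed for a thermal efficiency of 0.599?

T_C ≈ 349 K

From η = 1 − T_C/T_H, T_C = T_H·(1 − η) = 871.00 × (1 − 0.599) = 349 K.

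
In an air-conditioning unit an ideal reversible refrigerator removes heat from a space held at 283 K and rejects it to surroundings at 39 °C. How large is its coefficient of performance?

COP_R ≈ 9.71

T_H = 39 °C → 39 + 273.15 = 312.15 K.
The reversible coefficient of performance is COP_R = T_C/(T_H − T_C) = 283.00/(312.15 − 283.00) = 9.71.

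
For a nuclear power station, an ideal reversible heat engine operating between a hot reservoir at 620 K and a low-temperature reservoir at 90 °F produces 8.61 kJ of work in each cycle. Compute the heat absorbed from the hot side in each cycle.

Q_H ≈ 17.0 kJ

T_C = 90 °F → (90 − 32) × 5/9 = 32.22 °C = 305.37 K.
Since the cycle is reversible, η = 1 − T_C/T_H = 1 − 305.37/620.00 = 0.5075.
Q_H = W/η = 8.61/0.5075 = 17.0 kJ.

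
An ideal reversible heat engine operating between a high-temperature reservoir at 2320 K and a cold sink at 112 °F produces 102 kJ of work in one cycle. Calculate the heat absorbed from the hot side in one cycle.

Q_H ≈ 118.2 kJ

T_C = 112 °F → (112 − 32) × 5/9 = 44.44 °C = 317.59 K.
For a reversible engine, η = 1 − T_C/T_H = 1 − 317.59/2320.00 = 0.8631.
Q_H = W/η = 102/0.8631 = 118.2 kJ.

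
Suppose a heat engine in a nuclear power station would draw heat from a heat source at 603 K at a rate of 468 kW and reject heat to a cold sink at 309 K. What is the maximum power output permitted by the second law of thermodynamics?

No engine can exceed the Carnot limit: η_max = 1 − T_C/T_H = 1 − 309.00/603.00 = 0.4876.
W_max = η_max · Q_H = 0.4876 × 468 = 228 kW.

Ẇ_max ≈ 228 kW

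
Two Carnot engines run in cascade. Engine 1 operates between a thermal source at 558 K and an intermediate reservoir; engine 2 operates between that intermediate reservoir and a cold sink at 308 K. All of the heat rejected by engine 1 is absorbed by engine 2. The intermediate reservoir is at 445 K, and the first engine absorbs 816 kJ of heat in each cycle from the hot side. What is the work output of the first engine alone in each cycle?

First-stage efficiency η₁ = 1 − T_m/T_H = 1 − 445.00/558.00 = 0.2025.
W₁ = η₁·Q_H = 0.2025 × 816 = 165 kJ.

W₁ ≈ 165 kJ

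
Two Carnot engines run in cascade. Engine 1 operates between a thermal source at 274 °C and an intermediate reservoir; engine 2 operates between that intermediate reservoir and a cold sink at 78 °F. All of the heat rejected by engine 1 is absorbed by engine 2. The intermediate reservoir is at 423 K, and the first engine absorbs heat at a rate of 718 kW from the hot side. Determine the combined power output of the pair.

Ẇ_total ≈ 326.0 kW

T_H = 274 °C → 274 + 273.15 = 547.15 K.
T_C = 78 °F → (78 − 32) × 5/9 = 25.56 °C = 298.71 K.
Two reversible stages in series are equivalent to a single Carnot engine between T_H and T_C, so η_total = 1 − T_C/T_H = 1 − 298.71/547.15 = 0.4541.
W_total = η_total · Q_H = 0.4541 × 718 = 326.0 kW.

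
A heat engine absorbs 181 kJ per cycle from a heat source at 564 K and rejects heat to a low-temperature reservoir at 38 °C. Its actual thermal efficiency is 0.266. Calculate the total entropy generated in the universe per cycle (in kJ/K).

ΔS_univ ≈ 0.106 kJ/K

T_C = 38 °C → 38 + 273.15 = 311.15 K.
W = η·Q_H = 0.266 × 181 = 48.15 kJ, so Q_C = Q_H − W = 132.9 kJ.
The hot reservoir loses entropy Q_H/T_H = 181/564.00 = 0.3209 kJ/K; the cold reservoir gains Q_C/T_C = 132.9/311.15 = 0.4270 kJ/K.
ΔS_univ = −Q_H/T_H + Q_C/T_C = 0.106 kJ/K (> 0, since η = 0.266 < η_Carnot = 0.448).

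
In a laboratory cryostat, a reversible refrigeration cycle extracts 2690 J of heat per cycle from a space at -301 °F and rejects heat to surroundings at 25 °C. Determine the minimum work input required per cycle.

T_H = 25 °C → 25 + 273.15 = 298.15 K.
T_C = -301 °F → (-301 − 32) × 5/9 = -185.00 °C = 88.15 K.
Carnot COP: COP_R = T_C/(T_H − T_C) = 88.15/210.00 = 0.4198.
W = Q_C/COP_R = 2690/0.4198 = 6410 J.

W_in ≈ 6410 J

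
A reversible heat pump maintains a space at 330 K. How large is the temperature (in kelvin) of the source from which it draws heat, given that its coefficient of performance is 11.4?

T_C ≈ 301 K

COP_HP = T_H/(T_H − T_C) ⇒ T_C = T_H·(COP_HP − 1)/COP_HP = 330.00 × (11.4 − 1)/11.4 = 301 K.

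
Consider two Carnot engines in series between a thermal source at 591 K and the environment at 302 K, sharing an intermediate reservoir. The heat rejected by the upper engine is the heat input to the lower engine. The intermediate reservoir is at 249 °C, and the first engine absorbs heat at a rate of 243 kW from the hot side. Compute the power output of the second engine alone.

Ẇ₂ ≈ 90.52 kW

T_m = 249 °C → 249 + 273.15 = 522.15 K.
Heat entering the second stage: Q_m = Q_H·(T_m/T_H) = 243 × 522.15/591.00 = 214.7 kW.
Second-stage efficiency η₂ = 1 − T_C/T_m = 1 − 302.00/522.15 = 0.4216, so W₂ = η₂·Q_m = 90.52 kW.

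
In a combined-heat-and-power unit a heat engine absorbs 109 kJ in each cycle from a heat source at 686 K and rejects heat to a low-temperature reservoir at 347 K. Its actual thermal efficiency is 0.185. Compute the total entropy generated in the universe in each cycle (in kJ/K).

W = η·Q_H = 0.185 × 109 = 20.16 kJ, so Q_C = Q_H − W = 88.84 kJ.
Entropy balance on the reservoirs: −Q_H/T_H = -0.1589 kJ/K, +Q_C/T_C = 0.2560 kJ/K.
ΔS_univ = −Q_H/T_H + Q_C/T_C = 0.09712 kJ/K (> 0, since η = 0.185 < η_Carnot = 0.494).

ΔS_univ ≈ 0.09712 kJ/K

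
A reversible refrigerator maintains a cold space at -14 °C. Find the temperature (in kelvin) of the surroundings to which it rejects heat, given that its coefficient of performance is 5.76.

T_H ≈ 304.1 K

T_C = -14 °C → -14 + 273.15 = 259.15 K.
COP_R = T_C/(T_H − T_C) ⇒ T_H = T_C·(1 + 1/COP_R) = 259.15 × (1 + 1/5.76) = 304.1 K.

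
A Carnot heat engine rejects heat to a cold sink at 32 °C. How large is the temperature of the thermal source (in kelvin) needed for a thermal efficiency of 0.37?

T_C = 32 °C → 32 + 273.15 = 305.15 K.
From η = 1 − T_C/T_H, solving for T_H gives T_H = T_C/(1 − η) = 305.15/(1 − 0.37) = 484.4 K.

T_H ≈ 484.4 K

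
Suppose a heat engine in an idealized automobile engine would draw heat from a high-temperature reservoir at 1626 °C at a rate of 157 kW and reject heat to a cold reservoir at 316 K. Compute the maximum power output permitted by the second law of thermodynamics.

Ẇ_max ≈ 131 kW

T_H = 1626 °C → 1626 + 273.15 = 1899.15 K.
By the Carnot theorem, η_max = 1 − T_C/T_H = 1 − 316.00/1899.15 = 0.8336.
W_max = η_max · Q_H = 0.8336 × 157 = 131 kW.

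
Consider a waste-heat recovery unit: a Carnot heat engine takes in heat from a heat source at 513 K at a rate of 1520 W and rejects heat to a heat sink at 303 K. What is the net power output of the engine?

Ẇ ≈ 622 W

The Carnot efficiency is η = 1 − T_C/T_H = 1 − 303.00/513.00 = 0.4094.
W = η·Q_H = 0.4094 × 1520 = 622 W.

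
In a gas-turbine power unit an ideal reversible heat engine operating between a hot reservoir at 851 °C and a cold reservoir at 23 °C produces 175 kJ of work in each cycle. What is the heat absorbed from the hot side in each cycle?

T_H = 851 °C → 851 + 273.15 = 1124.15 K.
T_C = 23 °C → 23 + 273.15 = 296.15 K.
Since the cycle is reversible, η = 1 − T_C/T_H = 1 − 296.15/1124.15 = 0.7366.
Q_H = W/η = 175/0.7366 = 238 kJ.

Q_H ≈ 238 kJ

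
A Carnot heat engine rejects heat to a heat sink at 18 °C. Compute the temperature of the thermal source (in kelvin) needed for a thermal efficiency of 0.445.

T_C = 18 °C → 18 + 273.15 = 291.15 K.
From η = 1 − T_C/T_H, solving for T_H gives T_H = T_C/(1 − η) = 291.15/(1 − 0.445) = 525 K.

T_H ≈ 525 K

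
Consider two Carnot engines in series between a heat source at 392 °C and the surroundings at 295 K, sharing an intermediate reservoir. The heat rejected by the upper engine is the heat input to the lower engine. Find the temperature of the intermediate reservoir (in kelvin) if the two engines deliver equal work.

T_m ≈ 480 K

T_H = 392 °C → 392 + 273.15 = 665.15 K.
For reversible stages Q_m = Q_H·(T_m/T_H). Setting W₁ = Q_H(1 − T_m/T_H) equal to W₂ = Q_m(1 − T_C/T_m) = Q_H·(T_m − T_C)/T_H gives T_H − T_m = T_m − T_C, so T_m = (T_H + T_C)/2 = (665.15 + 295.00)/2 = 480 K.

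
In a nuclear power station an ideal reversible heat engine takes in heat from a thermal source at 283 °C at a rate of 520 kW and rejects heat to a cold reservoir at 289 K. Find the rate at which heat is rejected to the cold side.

Q̇_C ≈ 270 kW

T_H = 283 °C → 283 + 273.15 = 556.15 K.
For a reversible engine, η = 1 − T_C/T_H = 1 − 289.00/556.15 = 0.4804.
For a reversible cycle Q_C/Q_H = T_C/T_H, so Q_C = 520 × 289.00/556.15 = 270 kW.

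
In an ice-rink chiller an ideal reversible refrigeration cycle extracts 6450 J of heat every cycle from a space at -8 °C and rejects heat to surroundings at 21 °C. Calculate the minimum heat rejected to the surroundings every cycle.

T_H = 21 °C → 21 + 273.15 = 294.15 K.
T_C = -8 °C → -8 + 273.15 = 265.15 K.
For a reversible cycle Q_H/Q_C = T_H/T_C, so Q_H = Q_C·T_H/T_C = 6450 × 294.15/265.15 = 7160 J.

Q_H ≈ 7160 J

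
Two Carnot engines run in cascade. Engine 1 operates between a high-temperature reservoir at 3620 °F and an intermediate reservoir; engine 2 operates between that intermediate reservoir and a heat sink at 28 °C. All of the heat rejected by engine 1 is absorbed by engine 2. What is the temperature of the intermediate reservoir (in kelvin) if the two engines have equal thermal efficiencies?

T_H = 3620 °F → (3620 − 32) × 5/9 = 1993.33 °C = 2266.48 K.
T_C = 28 °C → 28 + 273.15 = 301.15 K.
Equal efficiencies require 1 − T_m/T_H = 1 − T_C/T_m, i.e. T_m/T_H = T_C/T_m, so T_m = √(T_H·T_C) = √(2266.48 × 301.15) = 826 K.

T_m ≈ 826 K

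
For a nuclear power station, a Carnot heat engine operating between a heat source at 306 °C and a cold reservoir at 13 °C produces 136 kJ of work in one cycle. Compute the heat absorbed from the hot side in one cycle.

T_H = 306 °C → 306 + 273.15 = 579.15 K.
T_C = 13 °C → 13 + 273.15 = 286.15 K.
Since the cycle is reversible, η = 1 − T_C/T_H = 1 − 286.15/579.15 = 0.5059.
Q_H = W/η = 136/0.5059 = 268.8 kJ.

Q_H ≈ 268.8 kJ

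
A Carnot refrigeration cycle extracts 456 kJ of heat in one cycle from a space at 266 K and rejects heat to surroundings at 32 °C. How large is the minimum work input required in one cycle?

T_H = 32 °C → 32 + 273.15 = 305.15 K.
COP_R = T_C/(T_H − T_C) = 266.00/39.15 = 6.7944.
W = Q_C/COP_R = 456/6.7944 = 67.1 kJ.

W_in ≈ 67.1 kJ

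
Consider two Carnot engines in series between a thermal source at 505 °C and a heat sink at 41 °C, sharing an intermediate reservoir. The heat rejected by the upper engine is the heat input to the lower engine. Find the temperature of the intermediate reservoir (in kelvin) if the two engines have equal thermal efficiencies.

T_m ≈ 494.4 K

T_H = 505 °C → 505 + 273.15 = 778.15 K.
T_C = 41 °C → 41 + 273.15 = 314.15 K.
Equal efficiencies require 1 − T_m/T_H = 1 − T_C/T_m, i.e. T_m/T_H = T_C/T_m, so T_m = √(T_H·T_C) = √(778.15 × 314.15) = 494.4 K.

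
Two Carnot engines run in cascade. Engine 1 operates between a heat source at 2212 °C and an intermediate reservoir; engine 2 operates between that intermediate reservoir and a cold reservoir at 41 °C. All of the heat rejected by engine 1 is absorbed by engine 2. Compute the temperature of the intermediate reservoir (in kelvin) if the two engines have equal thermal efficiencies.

T_m ≈ 883.6 K

T_H = 2212 °C → 2212 + 273.15 = 2485.15 K.
T_C = 41 °C → 41 + 273.15 = 314.15 K.
Equal efficiencies require 1 − T_m/T_H = 1 − T_C/T_m, i.e. T_m/T_H = T_C/T_m, so T_m = √(T_H·T_C) = √(2485.15 × 314.15) = 883.6 K.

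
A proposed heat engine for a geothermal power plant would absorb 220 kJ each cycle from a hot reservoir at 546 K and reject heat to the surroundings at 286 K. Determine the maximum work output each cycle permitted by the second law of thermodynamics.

By the Carnot theorem, η_max = 1 − T_C/T_H = 1 − 286.00/546.00 = 0.4762.
W_max = η_max · Q_H = 0.4762 × 220 = 105 kJ.

W_max ≈ 105 kJ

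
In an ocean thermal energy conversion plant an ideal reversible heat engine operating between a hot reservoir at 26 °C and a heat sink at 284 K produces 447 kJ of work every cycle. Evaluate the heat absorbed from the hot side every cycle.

T_H = 26 °C → 26 + 273.15 = 299.15 K.
η_rev = 1 − T_C/T_H = 1 − 284.00/299.15 = 0.0506.
Q_H = W/η = 447/0.0506 = 8830 kJ.

Q_H ≈ 8830 kJ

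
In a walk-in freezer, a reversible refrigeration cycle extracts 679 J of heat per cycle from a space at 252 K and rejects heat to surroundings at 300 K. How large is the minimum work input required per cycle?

The reversible coefficient of performance is COP_R = T_C/(T_H − T_C) = 252.00/48.00 = 5.2500.
W = Q_C/COP_R = 679/5.2500 = 129 J.

W_in ≈ 129 J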